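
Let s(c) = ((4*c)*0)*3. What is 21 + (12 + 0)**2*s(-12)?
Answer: 21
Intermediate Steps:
s(c) = 0 (s(c) = 0*3 = 0)
21 + (12 + 0)**2*s(-12) = 21 + (12 + 0)**2*0 = 21 + 12**2*0 = 21 + 144*0 = 21 + 0 = 21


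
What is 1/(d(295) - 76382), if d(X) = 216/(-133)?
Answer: -133/10159022 ≈ -1.3092e-5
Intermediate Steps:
d(X) = -216/133 (d(X) = 216*(-1/133) = -216/133)
1/(d(295) - 76382) = 1/(-216/133 - 76382) = 1/(-10159022/133) = -133/10159022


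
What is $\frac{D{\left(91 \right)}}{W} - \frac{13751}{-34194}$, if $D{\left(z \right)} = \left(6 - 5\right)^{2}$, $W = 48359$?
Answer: $\frac{665018803}{1653587646} \approx 0.40217$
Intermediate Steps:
$D{\left(z \right)} = 1$ ($D{\left(z \right)} = 1^{2} = 1$)
$\frac{D{\left(91 \right)}}{W} - \frac{13751}{-34194} = 1 \cdot \frac{1}{48359} - \frac{13751}{-34194} = 1 \cdot \frac{1}{48359} - - \frac{13751}{34194} = \frac{1}{48359} + \frac{13751}{34194} = \frac{665018803}{1653587646}$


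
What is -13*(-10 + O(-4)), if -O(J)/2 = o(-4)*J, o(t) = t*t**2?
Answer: 6786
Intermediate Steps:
o(t) = t**3
O(J) = 128*J (O(J) = -2*(-4)**3*J = -(-128)*J = 128*J)
-13*(-10 + O(-4)) = -13*(-10 + 128*(-4)) = -13*(-10 - 512) = -13*(-522) = 6786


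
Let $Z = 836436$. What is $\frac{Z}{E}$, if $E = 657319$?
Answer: $\frac{836436}{657319} \approx 1.2725$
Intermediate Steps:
$\frac{Z}{E} = \frac{836436}{657319}$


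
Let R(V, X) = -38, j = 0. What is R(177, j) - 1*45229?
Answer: -45267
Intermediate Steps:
R(177, j) - 1*45229 = -38 - 1*45229 = -38 - 45229 = -45267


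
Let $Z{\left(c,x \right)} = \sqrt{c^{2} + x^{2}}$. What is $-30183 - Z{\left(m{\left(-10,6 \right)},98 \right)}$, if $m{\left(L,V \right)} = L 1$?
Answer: $-30183 - 2 \sqrt{2426} \approx -30282.0$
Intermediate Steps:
$m{\left(L,V \right)} = L$
$-30183 - Z{\left(m{\left(-10,6 \right)},98 \right)} = -30183 - \sqrt{\left(-10\right)^{2} + 98^{2}} = -30183 - \sqrt{100 + 9604} = -30183 - \sqrt{9704} = -30183 - 2 \sqrt{2426}$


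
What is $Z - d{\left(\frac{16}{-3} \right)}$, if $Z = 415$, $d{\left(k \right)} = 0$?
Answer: $415$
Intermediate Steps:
$Z - d{\left(\frac{16}{-3} \right)} = 415 - 0 = 415 + 0 = 415$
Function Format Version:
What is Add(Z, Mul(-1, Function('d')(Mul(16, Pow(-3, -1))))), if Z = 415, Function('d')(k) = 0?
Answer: 415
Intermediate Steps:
Add(Z, Mul(-1, Function('d')(Mul(16, Pow(-3, -1))))) = Add(415, Mul(-1, 0)) = Add(415, 0) = 415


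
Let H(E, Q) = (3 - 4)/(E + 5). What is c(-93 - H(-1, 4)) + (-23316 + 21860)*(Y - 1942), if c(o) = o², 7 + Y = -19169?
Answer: 492102569/16 ≈ 3.0756e+7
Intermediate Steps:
Y = -19176 (Y = -7 - 19169 = -19176)
H(E, Q) = -1/(5 + E)
c(-93 - H(-1, 4)) + (-23316 + 21860)*(Y - 1942) = (-93 - (-1)/(5 - 1))² + (-23316 + 21860)*(-19176 - 1942) = (-93 - (-1)/4)² - 1456*(-21118) = (-93 - (-1)/4)² + 30747808 = (-93 - 1*(-¼))² + 30747808 = (-93 + ¼)² + 30747808 = (-371/4)² + 30747808 = 137641/16 + 30747808 = 492102569/16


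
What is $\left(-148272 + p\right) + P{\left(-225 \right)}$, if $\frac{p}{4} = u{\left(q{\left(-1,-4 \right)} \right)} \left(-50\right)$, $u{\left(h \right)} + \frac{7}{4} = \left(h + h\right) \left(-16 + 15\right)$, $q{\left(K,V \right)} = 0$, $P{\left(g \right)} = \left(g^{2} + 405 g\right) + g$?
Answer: $-188647$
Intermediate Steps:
$P{\left(g \right)} = g^{2} + 406 g$
$u{\left(h \right)} = - \frac{7}{4} - 2 h$ ($u{\left(h \right)} = - \frac{7}{4} + \left(h + h\right) \left(-16 + 15\right) = - \frac{7}{4} + 2 h \left(-1\right) = - \frac{7}{4} - 2 h$)
$p = 350$ ($p = 4 \left(- \frac{7}{4} - 0\right) \left(-50\right) = 4 \left(- \frac{7}{4} + 0\right) \left(-50\right) = 4 \left(\left(- \frac{7}{4}\right) \left(-50\right)\right) = 4 \cdot \frac{175}{2} = 350$)
$\left(-148272 + p\right) + P{\left(-225 \right)} = \left(-148272 + 350\right) - 225 \left(406 - 225\right) = -147922 - 40725 = -188647$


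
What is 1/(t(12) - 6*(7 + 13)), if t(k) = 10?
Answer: -1/110 ≈ -0.0090909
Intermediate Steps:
1/(t(12) - 6*(7 + 13)) = 1/(10 - 6*(7 + 13)) = 1/(10 - 6*20) = 1/(10 - 120) = 1/(-110) = -1/110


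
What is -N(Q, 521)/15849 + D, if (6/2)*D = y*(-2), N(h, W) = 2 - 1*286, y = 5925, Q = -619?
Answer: -62603266/15849 ≈ -3950.0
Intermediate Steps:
N(h, W) = -284 (N(h, W) = 2 - 286 = -284)
D = -3950 (D = (5925*(-2))/3 = (1/3)*(-11850) = -3950)
-N(Q, 521)/15849 + D = -1*(-284)/15849 - 3950 = 284*(1/15849) - 3950 = 284/15849 - 3950 = -62603266/15849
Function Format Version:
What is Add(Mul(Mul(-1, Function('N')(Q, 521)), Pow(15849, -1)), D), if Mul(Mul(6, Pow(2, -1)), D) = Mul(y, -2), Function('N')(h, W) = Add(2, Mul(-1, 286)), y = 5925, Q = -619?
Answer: Rational(-62603266, 15849) ≈ -3950.0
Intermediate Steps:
Function('N')(h, W) = -284 (Function('N')(h, W) = Add(2, -286) = -284)
D = -3950 (D = Mul(Rational(1, 3), Mul(5925, -2)) = Mul(Rational(1, 3), -11850) = -3950)
Add(Mul(Mul(-1, Function('N')(Q, 521)), Pow(15849, -1)), D) = Add(Mul(Mul(-1, -284), Pow(15849, -1)), -3950) = Add(Mul(284, Rational(1, 15849)), -3950) = Add(Rational(284, 15849), -3950) = Rational(-62603266, 15849)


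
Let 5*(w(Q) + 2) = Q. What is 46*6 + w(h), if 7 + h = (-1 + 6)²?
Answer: 1388/5 ≈ 277.60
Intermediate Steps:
h = 18 (h = -7 + (-1 + 6)² = -7 + 5² = -7 + 25 = 18)
w(Q) = -2 + Q/5
46*6 + w(h) = 46*6 + (-2 + (⅕)*18) = 276 + (-2 + 18/5) = 276 + 8/5 = 1388/5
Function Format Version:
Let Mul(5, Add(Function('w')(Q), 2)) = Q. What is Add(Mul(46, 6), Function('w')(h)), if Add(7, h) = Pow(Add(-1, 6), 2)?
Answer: Rational(1388, 5) ≈ 277.60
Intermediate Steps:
h = 18 (h = Add(-7, Pow(Add(-1, 6), 2)) = Add(-7, Pow(5, 2)) = Add(-7, 25) = 18)
Function('w')(Q) = Add(-2, Mul(Rational(1, 5), Q))
Add(Mul(46, 6), Function('w')(h)) = Add(Mul(46, 6), Add(-2, Mul(Rational(1, 5), 18))) = Add(276, Add(-2, Rational(18, 5))) = Add(276, Rational(8, 5)) = Rational(1388, 5)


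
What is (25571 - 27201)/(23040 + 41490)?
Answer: -163/6453 ≈ -0.025260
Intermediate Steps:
(25571 - 27201)/(23040 + 41490) = -1630/64530 = -1630*1/64530 = -163/6453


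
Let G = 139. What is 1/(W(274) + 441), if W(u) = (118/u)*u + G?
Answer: 1/698 ≈ 0.0014327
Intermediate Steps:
W(u) = 257 (W(u) = (118/u)*u + 139 = 118 + 139 = 257)
1/(W(274) + 441) = 1/(257 + 441) = 1/698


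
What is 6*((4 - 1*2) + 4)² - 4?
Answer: 212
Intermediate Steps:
6*((4 - 1*2) + 4)² - 4 = 6*((4 - 2) + 4)² - 4 = 6*(2 + 4)² - 4 = 6*6² - 4 = 6*36 - 4 = 216 - 4 = 212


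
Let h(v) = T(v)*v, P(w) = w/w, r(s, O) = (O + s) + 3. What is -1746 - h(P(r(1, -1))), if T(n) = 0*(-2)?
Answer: -1746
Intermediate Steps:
T(n) = 0
r(s, O) = 3 + O + s
P(w) = 1
h(v) = 0 (h(v) = 0*v = 0)
-1746 - h(P(r(1, -1))) = -1746 - 1*0 = -1746 + 0 = -1746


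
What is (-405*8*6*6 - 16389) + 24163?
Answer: -108866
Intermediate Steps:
(-405*8*6*6 - 16389) + 24163 = (-19440*6 - 16389) + 24163 = (-405*288 - 16389) + 24163 = (-116640 - 16389) + 24163 = -133029 + 24163 = -108866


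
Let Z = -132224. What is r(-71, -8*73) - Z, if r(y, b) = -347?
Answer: 131877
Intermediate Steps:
r(-71, -8*73) - Z = -347 - 1*(-132224) = -347 + 132224 = 131877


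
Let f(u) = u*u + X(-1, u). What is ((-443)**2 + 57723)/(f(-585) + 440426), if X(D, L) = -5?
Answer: 126986/391323 ≈ 0.32450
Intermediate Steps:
f(u) = -5 + u**2 (f(u) = u*u - 5 = u**2 - 5 = -5 + u**2)
((-443)**2 + 57723)/(f(-585) + 440426) = ((-443)**2 + 57723)/((-5 + (-585)**2) + 440426) = (196249 + 57723)/((-5 + 342225) + 440426) = 253972/(342220 + 440426) = 253972/782646 = 253972*(1/782646) = 126986/391323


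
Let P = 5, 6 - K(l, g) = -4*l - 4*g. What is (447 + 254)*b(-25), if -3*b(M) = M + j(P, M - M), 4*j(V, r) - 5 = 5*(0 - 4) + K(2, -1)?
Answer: 24535/4 ≈ 6133.8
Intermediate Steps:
K(l, g) = 6 + 4*g + 4*l (K(l, g) = 6 - (-4*l - 4*g) = 6 - (-4*g - 4*l) = 6 + (4*g + 4*l) = 6 + 4*g + 4*l)
j(V, r) = -5/4 (j(V, r) = 5/4 + (5*(0 - 4) + (6 + 4*(-1) + 4*2))/4 = 5/4 + (5*(-4) + (6 - 4 + 8))/4 = 5/4 + (-20 + 10)/4 = 5/4 + (¼)*(-10) = 5/4 - 5/2 = -5/4)
b(M) = 5/12 - M/3 (b(M) = -(M - 5/4)/3 = -(-5/4 + M)/3 = 5/12 - M/3)
(447 + 254)*b(-25) = (447 + 254)*(5/12 - ⅓*(-25)) = 701*(5/12 + 25/3) = 701*(35/4) = 24535/4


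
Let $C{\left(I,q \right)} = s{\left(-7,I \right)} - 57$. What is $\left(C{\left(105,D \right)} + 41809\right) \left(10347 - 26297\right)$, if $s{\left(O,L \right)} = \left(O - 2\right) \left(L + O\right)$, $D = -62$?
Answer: $-651876500$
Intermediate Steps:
$s{\left(O,L \right)} = \left(-2 + O\right) \left(L + O\right)$
$C{\left(I,q \right)} = 6 - 9 I$ ($C{\left(I,q \right)} = \left(\left(-7\right)^{2} - 2 I - -14 + I \left(-7\right)\right) - 57 = \left(49 - 2 I + 14 - 7 I\right) - 57 = \left(63 - 9 I\right) - 57 = 6 - 9 I$)
$\left(C{\left(105,D \right)} + 41809\right) \left(10347 - 26297\right) = \left(\left(6 - 945\right) + 41809\right) \left(10347 - 26297\right) = \left(\left(6 - 945\right) + 41809\right) \left(-15950\right) = \left(-939 + 41809\right) \left(-15950\right) = 40870 \left(-15950\right) = -651876500$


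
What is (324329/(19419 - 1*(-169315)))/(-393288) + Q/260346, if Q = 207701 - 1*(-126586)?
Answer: 4135495944626945/3220775833456272 ≈ 1.2840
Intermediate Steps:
Q = 334287 (Q = 207701 + 126586 = 334287)
(324329/(19419 - 1*(-169315)))/(-393288) + Q/260346 = (324329/(19419 - 1*(-169315)))/(-393288) + 334287/260346 = (324329/(19419 + 169315))*(-1/393288) + 334287*(1/260346) = (324329/188734)*(-1/393288) + 111429/86782 = -324329/74226817392 + 111429/86782 = 4135495944626945/3220775833456272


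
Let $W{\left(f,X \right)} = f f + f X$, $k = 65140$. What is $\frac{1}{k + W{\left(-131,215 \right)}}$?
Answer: $\frac{1}{54136} \approx 1.8472 \cdot 10^{-5}$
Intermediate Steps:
$W{\left(f,X \right)} = f^{2} + X f$
$\frac{1}{k + W{\left(-131,215 \right)}} = \frac{1}{65140 - 131 \left(215 - 131\right)} = \frac{1}{65140 - 11004} = \frac{1}{54136}$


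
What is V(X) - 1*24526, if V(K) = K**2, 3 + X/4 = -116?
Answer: 202050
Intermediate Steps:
X = -476 (X = -12 + 4*(-116) = -12 - 464 = -476)
V(X) - 1*24526 = (-476)**2 - 1*24526 = 226576 - 24526 = 202050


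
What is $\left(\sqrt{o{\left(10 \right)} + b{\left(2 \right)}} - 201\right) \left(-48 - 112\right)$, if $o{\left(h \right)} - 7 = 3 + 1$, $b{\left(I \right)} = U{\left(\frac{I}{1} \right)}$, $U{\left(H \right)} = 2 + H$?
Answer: $32160 - 160 \sqrt{15} \approx 31540.0$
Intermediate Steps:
$b{\left(I \right)} = 2 + I$ ($b{\left(I \right)} = 2 + \frac{I}{1} = 2 + I 1 = 2 + I$)
$o{\left(h \right)} = 11$ ($o{\left(h \right)} = 7 + \left(3 + 1\right) = 7 + 4 = 11$)
$\left(\sqrt{o{\left(10 \right)} + b{\left(2 \right)}} - 201\right) \left(-48 - 112\right) = \left(\sqrt{11 + \left(2 + 2\right)} - 201\right) \left(-48 - 112\right) = \left(\sqrt{11 + 4} - 201\right) \left(-160\right) = \left(\sqrt{15} - 201\right) \left(-160\right) = \left(-201 + \sqrt{15}\right) \left(-160\right) = 32160 - 160 \sqrt{15}$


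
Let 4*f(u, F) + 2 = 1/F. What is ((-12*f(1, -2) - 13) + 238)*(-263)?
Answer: -122295/2 ≈ -61148.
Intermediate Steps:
f(u, F) = -½ + 1/(4*F)
((-12*f(1, -2) - 13) + 238)*(-263) = ((-3*(1 - 2*(-2))/(-2) - 13) + 238)*(-263) = ((-3*(-1)*(1 + 4)/2 - 13) + 238)*(-263) = ((-3*(-1)*5/2 - 13) + 238)*(-263) = ((-12*(-5/8) - 13) + 238)*(-263) = ((15/2 - 13) + 238)*(-263) = (-11/2 + 238)*(-263) = (465/2)*(-263) = -122295/2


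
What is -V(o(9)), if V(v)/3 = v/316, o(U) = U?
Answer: -27/316 ≈ -0.085443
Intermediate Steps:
V(v) = 3*v/316 (V(v) = 3*(v/316) = 3*v/316)
-V(o(9)) = -3*9/316 = -1*27/316 = -27/316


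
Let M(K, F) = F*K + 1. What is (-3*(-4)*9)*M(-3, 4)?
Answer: -1188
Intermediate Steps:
M(K, F) = 1 + F*K
(-3*(-4)*9)*M(-3, 4) = (-3*(-4)*9)*(1 + 4*(-3)) = (12*9)*(1 - 12) = 108*(-11) = -1188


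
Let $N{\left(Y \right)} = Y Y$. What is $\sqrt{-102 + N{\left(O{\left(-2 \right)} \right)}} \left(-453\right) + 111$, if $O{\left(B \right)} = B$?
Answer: $111 - 3171 i \sqrt{2} \approx 111.0 - 4484.5 i$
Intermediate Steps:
$N{\left(Y \right)} = Y^{2}$
$\sqrt{-102 + N{\left(O{\left(-2 \right)} \right)}} \left(-453\right) + 111 = \sqrt{-102 + \left(-2\right)^{2}} \left(-453\right) + 111 = \sqrt{-102 + 4} \left(-453\right) + 111 = \sqrt{-98} \left(-453\right) + 111 = 7 i \sqrt{2} \left(-453\right) + 111 = - 3171 i \sqrt{2} + 111 = 111 - 3171 i \sqrt{2}$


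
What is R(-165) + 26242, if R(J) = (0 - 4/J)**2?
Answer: 714438466/27225 ≈ 26242.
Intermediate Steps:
R(J) = 16/J**2 (R(J) = (-4/J)**2 = 16/J**2)
R(-165) + 26242 = 16/(-165)**2 + 26242 = 16*(1/27225) + 26242 = 16/27225 + 26242 = 714438466/27225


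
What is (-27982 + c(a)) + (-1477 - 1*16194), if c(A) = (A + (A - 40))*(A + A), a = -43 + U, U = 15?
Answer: -40277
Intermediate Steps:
a = -28 (a = -43 + 15 = -28)
c(A) = 2*A*(-40 + 2*A) (c(A) = (A + (-40 + A))*(2*A) = (-40 + 2*A)*(2*A) = 2*A*(-40 + 2*A))
(-27982 + c(a)) + (-1477 - 1*16194) = (-27982 + 4*(-28)*(-20 - 28)) + (-1477 - 1*16194) = (-27982 + 4*(-28)*(-48)) + (-1477 - 16194) = (-27982 + 5376) - 17671 = -22606 - 17671 = -40277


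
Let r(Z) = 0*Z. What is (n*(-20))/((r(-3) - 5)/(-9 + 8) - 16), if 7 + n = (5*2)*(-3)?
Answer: -740/11 ≈ -67.273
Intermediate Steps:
r(Z) = 0
n = -37 (n = -7 + (5*2)*(-3) = -7 + 10*(-3) = -7 - 30 = -37)
(n*(-20))/((r(-3) - 5)/(-9 + 8) - 16) = (-37*(-20))/((0 - 5)/(-9 + 8) - 16) = 740/(-5/(-1) - 16) = 740/(-5*(-1) - 16) = 740/(5 - 16) = 740/(-11) = 740*(-1/11) = -740/11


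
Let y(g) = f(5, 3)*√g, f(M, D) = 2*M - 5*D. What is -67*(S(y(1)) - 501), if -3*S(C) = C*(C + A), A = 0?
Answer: 102376/3 ≈ 34125.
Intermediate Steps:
f(M, D) = -5*D + 2*M
y(g) = -5*√g (y(g) = (-5*3 + 2*5)*√g = (-15 + 10)*√g = -5*√g)
S(C) = -C²/3 (S(C) = -C*(C + 0)/3 = -C*C/3 = -C²/3)
-67*(S(y(1)) - 501) = -67*(-(-5*√1)²/3 - 501) = -67*(-(-5*1)²/3 - 501) = -67*(-⅓*(-5)² - 501) = -67*(-⅓*25 - 501) = -67*(-25/3 - 501) = -67*(-1528/3) = 102376/3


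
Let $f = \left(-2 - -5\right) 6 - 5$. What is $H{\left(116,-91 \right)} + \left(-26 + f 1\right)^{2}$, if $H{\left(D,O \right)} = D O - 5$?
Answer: $-10392$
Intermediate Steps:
$f = 13$ ($f = \left(-2 + 5\right) 6 - 5 = 3 \cdot 6 - 5 = 18 - 5 = 13$)
$H{\left(D,O \right)} = -5 + D O$
$H{\left(116,-91 \right)} + \left(-26 + f 1\right)^{2} = \left(-5 + 116 \left(-91\right)\right) + \left(-26 + 13 \cdot 1\right)^{2} = \left(-5 - 10556\right) + \left(-26 + 13\right)^{2} = -10561 + \left(-13\right)^{2} = -10561 + 169 = -10392$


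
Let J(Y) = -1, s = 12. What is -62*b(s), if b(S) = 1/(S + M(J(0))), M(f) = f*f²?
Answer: -62/11 ≈ -5.6364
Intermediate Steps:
M(f) = f³
b(S) = 1/(-1 + S) (b(S) = 1/(S + (-1)³) = 1/(S - 1) = 1/(-1 + S))
-62*b(s) = -62/(-1 + 12) = -62/11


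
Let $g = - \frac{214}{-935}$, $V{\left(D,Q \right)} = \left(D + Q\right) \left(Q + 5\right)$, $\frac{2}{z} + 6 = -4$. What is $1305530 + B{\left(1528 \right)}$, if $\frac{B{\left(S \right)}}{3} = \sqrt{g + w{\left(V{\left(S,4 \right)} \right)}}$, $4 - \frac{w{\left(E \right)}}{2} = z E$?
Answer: $1305530 + \frac{3 \sqrt{4828719610}}{935} \approx 1.3058 \cdot 10^{6}$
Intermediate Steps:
$z = - \frac{1}{5}$ ($z = \frac{2}{-6 - 4} = \frac{2}{-10} = 2 \left(- \frac{1}{10}\right) = - \frac{1}{5} \approx -0.2$)
$V{\left(D,Q \right)} = \left(5 + Q\right) \left(D + Q\right)$ ($V{\left(D,Q \right)} = \left(D + Q\right) \left(5 + Q\right) = \left(5 + Q\right) \left(D + Q\right)$)
$w{\left(E \right)} = 8 + \frac{2 E}{5}$ ($w{\left(E \right)} = 8 - 2 \left(- \frac{E}{5}\right) = 8 + \frac{2 E}{5}$)
$g = \frac{214}{935}$ ($g = \left(-214\right) \left(- \frac{1}{935}\right) = \frac{214}{935} \approx 0.22888$)
$B{\left(S \right)} = 3 \sqrt{\frac{21158}{935} + \frac{18 S}{5}}$ ($B{\left(S \right)} = 3 \sqrt{\frac{214}{935} + \left(8 + \frac{2 \left(4^{2} + 5 S + 5 \cdot 4 + S 4\right)}{5}\right)} = 3 \sqrt{\frac{214}{935} + \left(8 + \frac{2 \left(16 + 5 S + 20 + 4 S\right)}{5}\right)} = 3 \sqrt{\frac{214}{935} + \left(8 + \frac{2 \left(36 + 9 S\right)}{5}\right)} = 3 \sqrt{\frac{214}{935} + \left(8 + \left(\frac{72}{5} + \frac{18 S}{5}\right)\right)} = 3 \sqrt{\frac{214}{935} + \left(\frac{112}{5} + \frac{18 S}{5}\right)} = 3 \sqrt{\frac{21158}{935} + \frac{18 S}{5}}$)
$1305530 + B{\left(1528 \right)} = 1305530 + \frac{3 \sqrt{19782730 + 3147210 \cdot 1528}}{935} = 1305530 + \frac{3 \sqrt{19782730 + 4808936880}}{935} = 1305530 + \frac{3 \sqrt{4828719610}}{935}$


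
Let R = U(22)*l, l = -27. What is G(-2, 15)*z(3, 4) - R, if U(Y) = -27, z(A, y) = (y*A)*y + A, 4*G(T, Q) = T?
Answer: -1509/2 ≈ -754.50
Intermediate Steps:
G(T, Q) = T/4
z(A, y) = A + A*y**2 (z(A, y) = (A*y)*y + A = A*y**2 + A = A + A*y**2)
R = 729 (R = -27*(-27) = 729)
G(-2, 15)*z(3, 4) - R = ((1/4)*(-2))*(3*(1 + 4**2)) - 1*729 = -3*(1 + 16)/2 - 729 = -3*17/2 - 729 = -1/2*51 - 729 = -51/2 - 729 = -1509/2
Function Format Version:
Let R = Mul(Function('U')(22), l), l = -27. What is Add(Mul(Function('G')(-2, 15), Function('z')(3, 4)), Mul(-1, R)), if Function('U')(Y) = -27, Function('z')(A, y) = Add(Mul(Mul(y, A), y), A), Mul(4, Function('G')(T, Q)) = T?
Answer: Rational(-1509, 2) ≈ -754.50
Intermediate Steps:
Function('G')(T, Q) = Mul(Rational(1, 4), T)
Function('z')(A, y) = Add(A, Mul(A, Pow(y, 2))) (Function('z')(A, y) = Add(Mul(Mul(A, y), y), A) = Add(Mul(A, Pow(y, 2)), A) = Add(A, Mul(A, Pow(y, 2))))
R = 729 (R = Mul(-27, -27) = 729)
Add(Mul(Function('G')(-2, 15), Function('z')(3, 4)), Mul(-1, R)) = Add(Mul(Mul(Rational(1, 4), -2), Mul(3, Add(1, Pow(4, 2)))), Mul(-1, 729)) = Add(Mul(Rational(-1, 2), Mul(3, Add(1, 16))), -729) = Add(Mul(Rational(-1, 2), Mul(3, 17)), -729) = Add(Mul(Rational(-1, 2), 51), -729) = Add(Rational(-51, 2), -729) = Rational(-1509, 2)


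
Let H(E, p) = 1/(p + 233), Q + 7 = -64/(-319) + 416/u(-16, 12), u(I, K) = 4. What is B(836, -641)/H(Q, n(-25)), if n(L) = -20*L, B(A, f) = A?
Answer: 612788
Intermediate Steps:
Q = 31007/319 (Q = -7 + (-64/(-319) + 416/4) = -7 + (-64*(-1/319) + 416*(¼)) = -7 + (64/319 + 104) = -7 + 33240/319 = 31007/319 ≈ 97.201)
H(E, p) = 1/(233 + p)
B(836, -641)/H(Q, n(-25)) = 836/(1/(233 - 20*(-25))) = 836/(1/(233 + 500)) = 836/(1/733) = 836*733 = 612788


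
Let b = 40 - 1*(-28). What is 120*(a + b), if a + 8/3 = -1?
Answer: 7720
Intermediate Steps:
a = -11/3 (a = -8/3 - 1 = -11/3 ≈ -3.6667)
b = 68 (b = 40 + 28 = 68)
120*(a + b) = 120*(-11/3 + 68) = 120*(193/3) = 7720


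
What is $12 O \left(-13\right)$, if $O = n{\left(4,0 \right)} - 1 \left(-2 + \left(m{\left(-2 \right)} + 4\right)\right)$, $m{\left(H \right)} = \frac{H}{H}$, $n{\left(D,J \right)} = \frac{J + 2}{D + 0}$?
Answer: $390$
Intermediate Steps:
$n{\left(D,J \right)} = \frac{2 + J}{D}$
$m{\left(H \right)} = 1$
$O = - \frac{5}{2}$ ($O = \frac{2 + 0}{4} - 1 \left(-2 + \left(1 + 4\right)\right) = \frac{1}{4} \cdot 2 - 1 \left(-2 + 5\right) = \frac{1}{2} - 1 \cdot 3 = \frac{1}{2} - 3 = - \frac{5}{2} \approx -2.5$)
$12 O \left(-13\right) = 12 \left(- \frac{5}{2}\right) \left(-13\right) = \left(-30\right) \left(-13\right) = 390$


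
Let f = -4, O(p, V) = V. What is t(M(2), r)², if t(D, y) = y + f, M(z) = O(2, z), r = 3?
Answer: 1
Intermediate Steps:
M(z) = z
t(D, y) = -4 + y (t(D, y) = y - 4 = -4 + y)
t(M(2), r)² = (-4 + 3)² = (-1)² = 1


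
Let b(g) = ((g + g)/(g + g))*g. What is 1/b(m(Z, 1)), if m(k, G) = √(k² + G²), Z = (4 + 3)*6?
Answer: √1765/1765 ≈ 0.023803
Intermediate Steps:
Z = 42 (Z = 7*6 = 42)
m(k, G) = √(G² + k²)
b(g) = g (b(g) = ((2*g)/((2*g)))*g = ((2*g)*(1/(2*g)))*g = 1*g = g)
1/b(m(Z, 1)) = 1/(√(1² + 42²)) = 1/(√(1 + 1764)) = 1/(√1765) = √1765/1765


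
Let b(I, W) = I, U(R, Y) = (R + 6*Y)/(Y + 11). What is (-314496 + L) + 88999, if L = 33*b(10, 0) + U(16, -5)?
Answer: -675508/3 ≈ -2.2517e+5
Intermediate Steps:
U(R, Y) = (R + 6*Y)/(11 + Y)
L = 983/3 (L = 33*10 + (16 + 6*(-5))/(11 - 5) = 330 + (16 - 30)/6 = 330 + (⅙)*(-14) = 330 - 7/3 = 983/3 ≈ 327.67)
(-314496 + L) + 88999 = (-314496 + 983/3) + 88999 = -942505/3 + 88999 = -675508/3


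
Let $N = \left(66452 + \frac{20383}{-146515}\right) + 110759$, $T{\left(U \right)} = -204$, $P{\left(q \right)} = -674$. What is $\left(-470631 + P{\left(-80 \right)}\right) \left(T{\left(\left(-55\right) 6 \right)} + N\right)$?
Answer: $- \frac{2444579876685942}{29303} \approx -8.3424 \cdot 10^{10}$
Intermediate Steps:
$N = \frac{25964049282}{146515}$ ($N = \left(66452 + 20383 \left(- \frac{1}{146515}\right)\right) + 110759 = \left(66452 - \frac{20383}{146515}\right) + 110759 = \frac{9736194397}{146515} + 110759 = \frac{25964049282}{146515} \approx 1.7721 \cdot 10^{5}$)
$\left(-470631 + P{\left(-80 \right)}\right) \left(T{\left(\left(-55\right) 6 \right)} + N\right) = \left(-470631 - 674\right) \left(-204 + \frac{25964049282}{146515}\right) = \left(-471305\right) \frac{25934160222}{146515} = - \frac{2444579876685942}{29303}$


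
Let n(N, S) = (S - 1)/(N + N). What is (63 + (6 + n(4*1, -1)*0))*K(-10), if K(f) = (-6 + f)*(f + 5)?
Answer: 5520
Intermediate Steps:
n(N, S) = (-1 + S)/(2*N) (n(N, S) = (-1 + S)/((2*N)) = (-1 + S)*(1/(2*N)) = (-1 + S)/(2*N))
K(f) = (-6 + f)*(5 + f)
(63 + (6 + n(4*1, -1)*0))*K(-10) = (63 + (6 + ((-1 - 1)/(2*((4*1))))*0))*(-30 + (-10)**2 - 1*(-10)) = (63 + (6 + ((1/2)*(-2)/4)*0))*(-30 + 100 + 10) = (63 + (6 + ((1/2)*(1/4)*(-2))*0))*80 = (63 + (6 - 1/4*0))*80 = (63 + (6 + 0))*80 = (63 + 6)*80 = 69*80 = 5520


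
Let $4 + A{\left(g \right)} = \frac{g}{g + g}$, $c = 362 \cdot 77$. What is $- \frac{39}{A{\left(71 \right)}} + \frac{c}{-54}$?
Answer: $- \frac{95453}{189} \approx -505.04$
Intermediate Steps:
$c = 27874$
$A{\left(g \right)} = - \frac{7}{2}$ ($A{\left(g \right)} = -4 + \frac{g}{g + g} = -4 + \frac{g}{2 g} = -4 + \frac{1}{2 g} g = -4 + \frac{1}{2} = - \frac{7}{2}$)
$- \frac{39}{A{\left(71 \right)}} + \frac{c}{-54} = - \frac{39}{- \frac{7}{2}} + \frac{27874}{-54} = \left(-39\right) \left(- \frac{2}{7}\right) + 27874 \left(- \frac{1}{54}\right) = \frac{78}{7} - \frac{13937}{27} = - \frac{95453}{189}$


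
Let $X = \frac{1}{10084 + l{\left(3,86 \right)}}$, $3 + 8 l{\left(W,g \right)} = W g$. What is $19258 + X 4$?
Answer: $\frac{1558492198}{80927} \approx 19258.0$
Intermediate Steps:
$l{\left(W,g \right)} = - \frac{3}{8} + \frac{W g}{8}$
$X = \frac{8}{80927}$ ($X = \frac{1}{10084 - \left(\frac{3}{8} - \frac{129}{4}\right)} = \frac{1}{10084 + \left(- \frac{3}{8} + \frac{129}{4}\right)} = \frac{1}{10084 + \frac{255}{8}} = \frac{1}{\frac{80927}{8}} = \frac{8}{80927} \approx 9.8855 \cdot 10^{-5}$)
$19258 + X 4 = 19258 + \frac{8}{80927} \cdot 4 = 19258 + \frac{32}{80927} = \frac{1558492198}{80927}$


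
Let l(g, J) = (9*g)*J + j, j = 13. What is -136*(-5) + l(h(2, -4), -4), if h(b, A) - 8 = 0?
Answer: 405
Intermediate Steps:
h(b, A) = 8 (h(b, A) = 8 + 0 = 8)
l(g, J) = 13 + 9*J*g (l(g, J) = (9*g)*J + 13 = 9*J*g + 13 = 13 + 9*J*g)
-136*(-5) + l(h(2, -4), -4) = -136*(-5) + (13 + 9*(-4)*8) = 680 + (13 - 288) = 680 - 275 = 405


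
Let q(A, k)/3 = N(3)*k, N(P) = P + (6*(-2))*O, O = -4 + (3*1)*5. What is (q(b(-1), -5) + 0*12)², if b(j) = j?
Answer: 3744225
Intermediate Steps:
O = 11 (O = -4 + 3*5 = -4 + 15 = 11)
N(P) = -132 + P (N(P) = P + (6*(-2))*11 = P - 12*11 = P - 132 = -132 + P)
q(A, k) = -387*k (q(A, k) = 3*((-132 + 3)*k) = 3*(-129*k) = -387*k)
(q(b(-1), -5) + 0*12)² = (-387*(-5) + 0*12)² = (1935 + 0)² = 1935² = 3744225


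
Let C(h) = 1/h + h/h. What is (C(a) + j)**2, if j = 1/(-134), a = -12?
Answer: 534361/646416 ≈ 0.82665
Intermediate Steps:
C(h) = 1 + 1/h (C(h) = 1/h + 1 = 1 + 1/h)
j = -1/134 ≈ -0.0074627
(C(a) + j)**2 = ((1 - 12)/(-12) - 1/134)**2 = (-1/12*(-11) - 1/134)**2 = (11/12 - 1/134)**2 = (731/804)**2 = 534361/646416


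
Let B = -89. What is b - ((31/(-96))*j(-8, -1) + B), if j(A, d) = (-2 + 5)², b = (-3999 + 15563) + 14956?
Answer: 851581/32 ≈ 26612.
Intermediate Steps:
b = 26520 (b = 11564 + 14956 = 26520)
j(A, d) = 9 (j(A, d) = 3² = 9)
b - ((31/(-96))*j(-8, -1) + B) = 26520 - ((31/(-96))*9 - 89) = 26520 - ((31*(-1/96))*9 - 89) = 26520 - (-31/96*9 - 89) = 26520 - (-93/32 - 89) = 26520 - 1*(-2941/32) = 26520 + 2941/32 = 851581/32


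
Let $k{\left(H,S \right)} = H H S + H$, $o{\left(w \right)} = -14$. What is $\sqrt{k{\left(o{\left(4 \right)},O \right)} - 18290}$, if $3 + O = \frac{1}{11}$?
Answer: $\frac{16 i \sqrt{8921}}{11} \approx 137.38 i$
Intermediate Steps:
$O = - \frac{32}{11}$ ($O = -3 + \frac{1}{11} = - \frac{32}{11} \approx -2.9091$)
$k{\left(H,S \right)} = H + S H^{2}$ ($k{\left(H,S \right)} = H^{2} S + H = S H^{2} + H = H + S H^{2}$)
$\sqrt{k{\left(o{\left(4 \right)},O \right)} - 18290} = \sqrt{- 14 \left(1 - - \frac{448}{11}\right) - 18290} = \sqrt{- 14 \left(1 + \frac{448}{11}\right) - 18290} = \sqrt{\left(-14\right) \frac{459}{11} - 18290} = \sqrt{- \frac{6426}{11} - 18290} = \sqrt{- \frac{207616}{11}} = \frac{16 i \sqrt{8921}}{11}$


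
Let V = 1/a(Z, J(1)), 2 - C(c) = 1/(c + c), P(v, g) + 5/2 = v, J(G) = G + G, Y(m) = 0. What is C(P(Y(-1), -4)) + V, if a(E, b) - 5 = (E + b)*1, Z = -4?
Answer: 38/15 ≈ 2.5333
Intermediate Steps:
J(G) = 2*G
P(v, g) = -5/2 + v
a(E, b) = 5 + E + b (a(E, b) = 5 + (E + b)*1 = 5 + (E + b) = 5 + E + b)
C(c) = 2 - 1/(2*c) (C(c) = 2 - 1/(c + c) = 2 - 1/(2*c))
V = ⅓ (V = 1/(5 - 4 + 2*1) = 1/(5 - 4 + 2) = 1/3 = ⅓ ≈ 0.33333)
C(P(Y(-1), -4)) + V = (2 - 1/(2*(-5/2 + 0))) + ⅓ = (2 - 1/(2*(-5/2))) + ⅓ = (2 - ½*(-⅖)) + ⅓ = (2 + ⅕) + ⅓ = 11/5 + ⅓ = 38/15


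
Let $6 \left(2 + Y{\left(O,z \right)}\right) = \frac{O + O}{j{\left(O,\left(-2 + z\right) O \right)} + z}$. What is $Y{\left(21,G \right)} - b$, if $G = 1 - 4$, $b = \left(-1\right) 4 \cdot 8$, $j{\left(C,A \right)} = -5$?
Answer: $\frac{233}{8} \approx 29.125$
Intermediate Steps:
$b = -32$ ($b = \left(-4\right) 8 = -32$)
$G = -3$
$Y{\left(O,z \right)} = -2 + \frac{O}{3 \left(-5 + z\right)}$ ($Y{\left(O,z \right)} = -2 + \frac{\left(O + O\right) \frac{1}{-5 + z}}{6} = -2 + \frac{2 O \frac{1}{-5 + z}}{6} = -2 + \frac{O}{3 \left(-5 + z\right)}$)
$Y{\left(21,G \right)} - b = \frac{30 + 21 - -18}{3 \left(-5 - 3\right)} - -32 = \frac{30 + 21 + 18}{3 \left(-8\right)} + 32 = \frac{1}{3} \left(- \frac{1}{8}\right) 69 + 32 = - \frac{23}{8} + 32 = \frac{233}{8}$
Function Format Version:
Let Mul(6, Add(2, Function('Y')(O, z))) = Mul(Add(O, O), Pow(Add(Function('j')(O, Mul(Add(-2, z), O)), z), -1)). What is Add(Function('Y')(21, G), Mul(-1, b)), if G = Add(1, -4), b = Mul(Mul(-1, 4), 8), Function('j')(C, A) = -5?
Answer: Rational(233, 8) ≈ 29.125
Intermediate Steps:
b = -32 (b = Mul(-4, 8) = -32)
G = -3
Function('Y')(O, z) = Add(-2, Mul(Rational(1, 3), O, Pow(Add(-5, z), -1))) (Function('Y')(O, z) = Add(-2, Mul(Rational(1, 6), Mul(Add(O, O), Pow(Add(-5, z), -1)))) = Add(-2, Mul(Rational(1, 6), Mul(Mul(2, O), Pow(Add(-5, z), -1)))) = Add(-2, Mul(Rational(1, 6), Mul(2, O, Pow(Add(-5, z), -1)))) = Add(-2, Mul(Rational(1, 3), O, Pow(Add(-5, z), -1))))
Add(Function('Y')(21, G), Mul(-1, b)) = Add(Mul(Rational(1, 3), Pow(Add(-5, -3), -1), Add(30, 21, Mul(-6, -3))), Mul(-1, -32)) = Add(Mul(Rational(1, 3), Pow(-8, -1), Add(30, 21, 18)), 32) = Add(Mul(Rational(1, 3), Rational(-1, 8), 69), 32) = Add(Rational(-23, 8), 32) = Rational(233, 8)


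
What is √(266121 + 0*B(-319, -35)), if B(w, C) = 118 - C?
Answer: 3*√29569 ≈ 515.87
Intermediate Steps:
√(266121 + 0*B(-319, -35)) = √(266121 + 0*(118 - 1*(-35))) = √(266121 + 0*(118 + 35)) = √(266121 + 0*153) = √(266121 + 0) = √266121 = 3*√29569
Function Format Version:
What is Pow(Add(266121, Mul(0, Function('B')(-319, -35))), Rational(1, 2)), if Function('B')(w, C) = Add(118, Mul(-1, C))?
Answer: Mul(3, Pow(29569, Rational(1, 2))) ≈ 515.87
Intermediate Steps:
Pow(Add(266121, Mul(0, Function('B')(-319, -35))), Rational(1, 2)) = Pow(Add(266121, Mul(0, Add(118, Mul(-1, -35)))), Rational(1, 2)) = Pow(Add(266121, Mul(0, Add(118, 35))), Rational(1, 2)) = Pow(Add(266121, Mul(0, 153)), Rational(1, 2)) = Pow(Add(266121, 0), Rational(1, 2)) = Pow(266121, Rational(1, 2)) = Mul(3, Pow(29569, Rational(1, 2)))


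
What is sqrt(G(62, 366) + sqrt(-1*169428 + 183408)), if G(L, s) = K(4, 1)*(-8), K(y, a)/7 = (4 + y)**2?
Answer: sqrt(-3584 + 2*sqrt(3495)) ≈ 58.871*I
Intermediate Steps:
K(y, a) = 7*(4 + y)**2
G(L, s) = -3584 (G(L, s) = (7*(4 + 4)**2)*(-8) = (7*8**2)*(-8) = (7*64)*(-8) = 448*(-8) = -3584)
sqrt(G(62, 366) + sqrt(-1*169428 + 183408)) = sqrt(-3584 + sqrt(-1*169428 + 183408)) = sqrt(-3584 + sqrt(-169428 + 183408)) = sqrt(-3584 + sqrt(13980)) = sqrt(-3584 + 2*sqrt(3495))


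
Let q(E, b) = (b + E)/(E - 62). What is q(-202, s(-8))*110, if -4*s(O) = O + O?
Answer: 165/2 ≈ 82.500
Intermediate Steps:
s(O) = -O/2 (s(O) = -(O + O)/4 = -O/2)
q(E, b) = (E + b)/(-62 + E)
q(-202, s(-8))*110 = ((-202 - ½*(-8))/(-62 - 202))*110 = ((-202 + 4)/(-264))*110 = -1/264*(-198)*110 = (¾)*110 = 165/2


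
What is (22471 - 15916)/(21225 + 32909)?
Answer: 6555/54134 ≈ 0.12109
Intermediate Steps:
(22471 - 15916)/(21225 + 32909) = 6555/54134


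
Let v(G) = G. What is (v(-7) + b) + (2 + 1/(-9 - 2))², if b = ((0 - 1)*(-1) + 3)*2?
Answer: 562/121 ≈ 4.6446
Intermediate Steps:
b = 8 (b = (-1*(-1) + 3)*2 = (1 + 3)*2 = 4*2 = 8)
(v(-7) + b) + (2 + 1/(-9 - 2))² = (-7 + 8) + (2 + 1/(-9 - 2))² = 1 + (2 + 1/(-11))² = 1 + (2 - 1/11)² = 1 + (21/11)² = 1 + 441/121 = 562/121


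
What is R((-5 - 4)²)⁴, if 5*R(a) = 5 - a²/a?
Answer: 33362176/625 ≈ 53380.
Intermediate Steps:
R(a) = 1 - a/5 (R(a) = (5 - a²/a)/5 = (5 - a)/5 = 1 - a/5)
R((-5 - 4)²)⁴ = (1 - (-5 - 4)²/5)⁴ = (1 - ⅕*(-9)²)⁴ = (1 - ⅕*81)⁴ = (1 - 81/5)⁴ = (-76/5)⁴ = 33362176/625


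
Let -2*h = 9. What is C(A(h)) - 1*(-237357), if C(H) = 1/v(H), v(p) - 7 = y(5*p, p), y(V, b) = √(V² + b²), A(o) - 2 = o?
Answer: 53880025/227 + 5*√26/227 ≈ 2.3736e+5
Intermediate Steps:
h = -9/2 (h = -½*9 = -9/2 ≈ -4.5000)
A(o) = 2 + o
v(p) = 7 + √26*√(p²) (v(p) = 7 + √((5*p)² + p²) = 7 + √(25*p² + p²) = 7 + √(26*p²) = 7 + √26*√(p²))
C(H) = 1/(7 + √26*√(H²))
C(A(h)) - 1*(-237357) = 1/(7 + √26*√((2 - 9/2)²)) - 1*(-237357) = 1/(7 + √26*√((-5/2)²)) + 237357 = 1/(7 + √26*√(25/4)) + 237357 = 1/(7 + √26*(5/2)) + 237357 = 1/(7 + 5*√26/2) + 237357 = 237357 + 1/(7 + 5*√26/2)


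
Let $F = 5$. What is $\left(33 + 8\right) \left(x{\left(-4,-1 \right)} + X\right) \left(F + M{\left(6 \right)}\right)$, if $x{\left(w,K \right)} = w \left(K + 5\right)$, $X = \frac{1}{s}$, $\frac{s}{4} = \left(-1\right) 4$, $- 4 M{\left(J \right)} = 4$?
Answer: $- \frac{10537}{4} \approx -2634.3$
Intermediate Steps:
$M{\left(J \right)} = -1$ ($M{\left(J \right)} = \left(- \frac{1}{4}\right) 4 = -1$)
$s = -16$ ($s = 4 \left(\left(-1\right) 4\right) = 4 \left(-4\right) = -16$)
$X = - \frac{1}{16}$ ($X = \frac{1}{-16} = - \frac{1}{16} \approx -0.0625$)
$x{\left(w,K \right)} = w \left(5 + K\right)$
$\left(33 + 8\right) \left(x{\left(-4,-1 \right)} + X\right) \left(F + M{\left(6 \right)}\right) = \left(33 + 8\right) \left(- 4 \left(5 - 1\right) - \frac{1}{16}\right) \left(5 - 1\right) = 41 \left(\left(-4\right) 4 - \frac{1}{16}\right) 4 = 41 \left(-16 - \frac{1}{16}\right) 4 = 41 \left(\left(- \frac{257}{16}\right) 4\right) = 41 \left(- \frac{257}{4}\right) = - \frac{10537}{4}$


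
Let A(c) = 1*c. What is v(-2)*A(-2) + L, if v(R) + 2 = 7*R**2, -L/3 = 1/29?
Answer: -1511/29 ≈ -52.103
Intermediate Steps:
L = -3/29 ≈ -0.10345
A(c) = c
v(R) = -2 + 7*R**2
v(-2)*A(-2) + L = (-2 + 7*(-2)**2)*(-2) - 3/29 = (-2 + 7*4)*(-2) - 3/29 = (-2 + 28)*(-2) - 3/29 = 26*(-2) - 3/29 = -52 - 3/29 = -1511/29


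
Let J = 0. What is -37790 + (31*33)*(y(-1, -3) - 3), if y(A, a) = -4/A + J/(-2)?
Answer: -36767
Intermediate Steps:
y(A, a) = -4/A (y(A, a) = -4/A + 0/(-2) = -4/A + 0*(-½) = -4/A + 0 = -4/A)
-37790 + (31*33)*(y(-1, -3) - 3) = -37790 + (31*33)*(-4/(-1) - 3) = -37790 + 1023*(-4*(-1) - 3) = -37790 + 1023*(4 - 3) = -37790 + 1023*1 = -37790 + 1023 = -36767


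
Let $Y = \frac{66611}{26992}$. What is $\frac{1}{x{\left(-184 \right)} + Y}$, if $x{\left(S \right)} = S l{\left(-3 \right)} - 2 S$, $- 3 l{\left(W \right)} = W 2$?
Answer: $\frac{26992}{66611} \approx 0.40522$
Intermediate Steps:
$l{\left(W \right)} = - \frac{2 W}{3}$ ($l{\left(W \right)} = - \frac{W 2}{3} = - \frac{2 W}{3}$)
$Y = \frac{66611}{26992}$ ($Y = 66611 \cdot \frac{1}{26992} = \frac{66611}{26992} \approx 2.4678$)
$x{\left(S \right)} = 0$ ($x{\left(S \right)} = S \left(\left(- \frac{2}{3}\right) \left(-3\right)\right) - 2 S = S 2 - 2 S = 2 S - 2 S = 0$)
$\frac{1}{x{\left(-184 \right)} + Y} = \frac{1}{0 + \frac{66611}{26992}} = \frac{1}{\frac{66611}{26992}} = \frac{26992}{66611}$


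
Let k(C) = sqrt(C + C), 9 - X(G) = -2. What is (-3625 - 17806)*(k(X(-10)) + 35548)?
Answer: -761829188 - 21431*sqrt(22) ≈ -7.6193e+8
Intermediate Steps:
X(G) = 11 (X(G) = 9 - 1*(-2) = 9 + 2 = 11)
k(C) = sqrt(2)*sqrt(C) (k(C) = sqrt(2*C) = sqrt(2)*sqrt(C))
(-3625 - 17806)*(k(X(-10)) + 35548) = (-3625 - 17806)*(sqrt(2)*sqrt(11) + 35548) = -21431*(sqrt(22) + 35548) = -21431*(35548 + sqrt(22)) = -761829188 - 21431*sqrt(22)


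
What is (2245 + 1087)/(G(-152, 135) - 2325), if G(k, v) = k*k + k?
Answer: 3332/20627 ≈ 0.16154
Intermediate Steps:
G(k, v) = k + k**2 (G(k, v) = k**2 + k = k + k**2)
(2245 + 1087)/(G(-152, 135) - 2325) = (2245 + 1087)/(-152*(1 - 152) - 2325) = 3332/(-152*(-151) - 2325) = 3332/(22952 - 2325) = 3332/20627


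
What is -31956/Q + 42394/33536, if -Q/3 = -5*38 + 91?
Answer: -176514233/1660032 ≈ -106.33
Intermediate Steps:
Q = 297 (Q = -3*(-5*38 + 91) = -3*(-190 + 91) = -3*(-99) = 297)
-31956/Q + 42394/33536 = -31956/297 + 42394/33536 = -31956*1/297 + 42394*(1/33536) = -10652/99 + 21197/16768 = -176514233/1660032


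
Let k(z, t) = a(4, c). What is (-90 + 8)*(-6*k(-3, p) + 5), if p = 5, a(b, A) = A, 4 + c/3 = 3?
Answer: -1886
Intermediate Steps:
c = -3 (c = -12 + 3*3 = -12 + 9 = -3)
k(z, t) = -3
(-90 + 8)*(-6*k(-3, p) + 5) = (-90 + 8)*(-6*(-3) + 5) = -82*(18 + 5) = -82*23 = -1886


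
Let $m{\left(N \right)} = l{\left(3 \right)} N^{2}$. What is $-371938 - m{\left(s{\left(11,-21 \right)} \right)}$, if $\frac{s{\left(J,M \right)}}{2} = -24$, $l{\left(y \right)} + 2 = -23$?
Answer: $-314338$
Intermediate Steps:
$l{\left(y \right)} = -25$ ($l{\left(y \right)} = -2 - 23 = -25$)
$s{\left(J,M \right)} = -48$ ($s{\left(J,M \right)} = 2 \left(-24\right) = -48$)
$m{\left(N \right)} = - 25 N^{2}$
$-371938 - m{\left(s{\left(11,-21 \right)} \right)} = -371938 - - 25 \left(-48\right)^{2} = -371938 - \left(-25\right) 2304 = -371938 - -57600 = -371938 + 57600 = -314338$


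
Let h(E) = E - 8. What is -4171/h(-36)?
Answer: 4171/44 ≈ 94.795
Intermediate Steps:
h(E) = -8 + E
-4171/h(-36) = -4171/(-8 - 36) = -4171/(-44) = -4171*(-1/44) = 4171/44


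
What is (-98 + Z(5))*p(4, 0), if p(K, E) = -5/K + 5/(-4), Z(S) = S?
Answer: 465/2 ≈ 232.50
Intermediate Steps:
p(K, E) = -5/4 - 5/K (p(K, E) = -5/K + 5*(-¼) = -5/K - 5/4 = -5/4 - 5/K)
(-98 + Z(5))*p(4, 0) = (-98 + 5)*(-5/4 - 5/4) = -93*(-5/4 - 5*¼) = -93*(-5/4 - 5/4) = -93*(-5/2) = 465/2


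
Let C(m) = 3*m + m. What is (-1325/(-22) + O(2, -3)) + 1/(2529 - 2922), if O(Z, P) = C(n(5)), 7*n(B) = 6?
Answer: 3852425/60522 ≈ 63.653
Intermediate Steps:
n(B) = 6/7 (n(B) = (1/7)*6 = 6/7)
C(m) = 4*m
O(Z, P) = 24/7 (O(Z, P) = 4*(6/7) = 24/7)
(-1325/(-22) + O(2, -3)) + 1/(2529 - 2922) = (-1325/(-22) + 24/7) + 1/(2529 - 2922) = (-1325*(-1/22) + 24/7) + 1/(-393) = (1325/22 + 24/7) - 1/393 = 9803/154 - 1/393 = 3852425/60522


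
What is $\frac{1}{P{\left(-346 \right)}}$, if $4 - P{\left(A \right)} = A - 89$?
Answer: $\frac{1}{439} \approx 0.0022779$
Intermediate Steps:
$P{\left(A \right)} = 93 - A$ ($P{\left(A \right)} = 4 - \left(A - 89\right) = 4 - \left(-89 + A\right) = 93 - A$)
$\frac{1}{P{\left(-346 \right)}} = \frac{1}{93 - -346} = \frac{1}{93 + 346} = \frac{1}{439}$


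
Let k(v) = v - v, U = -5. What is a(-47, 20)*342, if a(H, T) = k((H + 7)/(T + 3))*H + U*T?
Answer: -34200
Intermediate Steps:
k(v) = 0
a(H, T) = -5*T (a(H, T) = 0*H - 5*T = 0 - 5*T = -5*T)
a(-47, 20)*342 = -5*20*342 = -100*342 = -34200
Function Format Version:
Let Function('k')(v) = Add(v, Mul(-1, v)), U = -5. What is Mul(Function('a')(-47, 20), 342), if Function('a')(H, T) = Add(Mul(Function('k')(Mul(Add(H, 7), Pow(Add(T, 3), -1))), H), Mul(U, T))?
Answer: -34200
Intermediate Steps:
Function('k')(v) = 0
Function('a')(H, T) = Mul(-5, T) (Function('a')(H, T) = Add(Mul(0, H), Mul(-5, T)) = Add(0, Mul(-5, T)) = Mul(-5, T))
Mul(Function('a')(-47, 20), 342) = Mul(Mul(-5, 20), 342) = Mul(-100, 342) = -34200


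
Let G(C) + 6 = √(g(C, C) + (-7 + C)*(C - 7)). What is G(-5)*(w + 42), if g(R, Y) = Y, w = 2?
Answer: -264 + 44*√139 ≈ 254.75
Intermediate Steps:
G(C) = -6 + √(C + (-7 + C)²) (G(C) = -6 + √(C + (-7 + C)*(C - 7)) = -6 + √(C + (-7 + C)*(-7 + C)) = -6 + √(C + (-7 + C)²))
G(-5)*(w + 42) = (-6 + √(-5 + (-7 - 5)²))*(2 + 42) = (-6 + √(-5 + (-12)²))*44 = (-6 + √(-5 + 144))*44 = (-6 + √139)*44 = -264 + 44*√139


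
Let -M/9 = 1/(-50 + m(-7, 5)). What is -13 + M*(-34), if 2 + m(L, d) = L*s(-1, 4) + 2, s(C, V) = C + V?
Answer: -1229/71 ≈ -17.310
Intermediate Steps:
m(L, d) = 3*L (m(L, d) = -2 + (L*(-1 + 4) + 2) = -2 + (L*3 + 2) = -2 + (3*L + 2) = -2 + (2 + 3*L) = 3*L)
M = 9/71 (M = -9/(-50 + 3*(-7)) = -9/(-50 - 21) = -9/(-71) = -9*(-1/71) = 9/71 ≈ 0.12676)
-13 + M*(-34) = -13 + (9/71)*(-34) = -13 - 306/71 = -1229/71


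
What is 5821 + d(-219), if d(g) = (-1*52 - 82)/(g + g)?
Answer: 1274866/219 ≈ 5821.3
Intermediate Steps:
d(g) = -67/g (d(g) = (-52 - 82)/((2*g)) = -67/g)
5821 + d(-219) = 5821 - 67/(-219) = 5821 - 67*(-1/219) = 5821 + 67/219 = 1274866/219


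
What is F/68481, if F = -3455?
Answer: -3455/68481 ≈ -0.050452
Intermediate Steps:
F/68481 = -3455/68481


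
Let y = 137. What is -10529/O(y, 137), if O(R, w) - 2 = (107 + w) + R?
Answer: -10529/383 ≈ -27.491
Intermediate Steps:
O(R, w) = 109 + R + w (O(R, w) = 2 + ((107 + w) + R) = 2 + (107 + R + w) = 109 + R + w)
-10529/O(y, 137) = -10529/(109 + 137 + 137) = -10529/383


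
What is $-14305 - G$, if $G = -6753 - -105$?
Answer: $-7657$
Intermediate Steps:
$G = -6648$ ($G = -6753 + 105 = -6648$)
$-14305 - G = -14305 - -6648 = -14305 + 6648 = -7657$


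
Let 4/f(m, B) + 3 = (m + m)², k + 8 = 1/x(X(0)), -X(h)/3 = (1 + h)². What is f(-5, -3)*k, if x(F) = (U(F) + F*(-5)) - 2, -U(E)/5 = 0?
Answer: -412/1261 ≈ -0.32673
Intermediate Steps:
U(E) = 0 (U(E) = -5*0 = 0)
X(h) = -3*(1 + h)²
x(F) = -2 - 5*F (x(F) = (0 + F*(-5)) - 2 = (0 - 5*F) - 2 = -5*F - 2 = -2 - 5*F)
k = -103/13 (k = -8 + 1/(-2 - (-15)*(1 + 0)²) = -8 + 1/(-2 - (-15)*1²) = -8 + 1/(-2 - (-15)) = -8 + 1/(-2 - 5*(-3)) = -8 + 1/(-2 + 15) = -8 + 1/13 = -103/13 ≈ -7.9231)
f(m, B) = 4/(-3 + 4*m²) (f(m, B) = 4/(-3 + (m + m)²) = 4/(-3 + (2*m)²) = 4/(-3 + 4*m²))
f(-5, -3)*k = (4/(-3 + 4*(-5)²))*(-103/13) = (4/(-3 + 4*25))*(-103/13) = (4/(-3 + 100))*(-103/13) = (4/97)*(-103/13) = -412/1261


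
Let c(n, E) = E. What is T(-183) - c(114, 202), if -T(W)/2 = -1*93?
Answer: -16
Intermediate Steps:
T(W) = 186 (T(W) = -(-2)*93 = -2*(-93) = 186)
T(-183) - c(114, 202) = 186 - 1*202 = 186 - 202 = -16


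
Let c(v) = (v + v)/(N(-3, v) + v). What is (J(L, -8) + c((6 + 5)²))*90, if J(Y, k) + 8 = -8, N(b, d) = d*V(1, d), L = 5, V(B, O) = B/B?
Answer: -1350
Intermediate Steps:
V(B, O) = 1
N(b, d) = d (N(b, d) = d*1 = d)
J(Y, k) = -16 (J(Y, k) = -8 - 8 = -16)
c(v) = 1 (c(v) = (v + v)/(v + v) = (2*v)/((2*v)) = (2*v)*(1/(2*v)) = 1)
(J(L, -8) + c((6 + 5)²))*90 = (-16 + 1)*90 = -15*90 = -1350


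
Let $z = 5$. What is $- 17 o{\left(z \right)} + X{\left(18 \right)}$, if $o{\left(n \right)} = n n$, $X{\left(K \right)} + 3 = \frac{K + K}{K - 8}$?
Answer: $- \frac{2122}{5} \approx -424.4$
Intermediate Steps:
$X{\left(K \right)} = -3 + \frac{2 K}{-8 + K}$ ($X{\left(K \right)} = -3 + \frac{K + K}{K - 8} = -3 + \frac{2 K}{-8 + K}$)
$o{\left(n \right)} = n^{2}$
$- 17 o{\left(z \right)} + X{\left(18 \right)} = - 17 \cdot 5^{2} + \frac{24 - 18}{-8 + 18} = \left(-17\right) 25 + \frac{24 - 18}{10} = -425 + \frac{1}{10} \cdot 6 = -425 + \frac{3}{5} = - \frac{2122}{5}$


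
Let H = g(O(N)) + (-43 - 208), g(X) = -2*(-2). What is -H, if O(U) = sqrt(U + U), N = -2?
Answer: 247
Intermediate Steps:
O(U) = sqrt(2)*sqrt(U) (O(U) = sqrt(2*U) = sqrt(2)*sqrt(U))
g(X) = 4
H = -247 (H = 4 + (-43 - 208) = 4 - 251 = -247)
-H = -1*(-247) = 247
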